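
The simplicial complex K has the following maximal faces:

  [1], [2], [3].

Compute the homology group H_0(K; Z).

Order the vertices as 1 < 2 < 3. Listing each simplex with vertices in this order, K has dimension 0 with simplices:

  0-simplices (3): [1], [2], [3]

so the chain groups are C_0 ≅ Z^3.

From H_k ≅ ker(∂_k) / im(∂_{k+1}) we obtain:

  H_0: rank C_0 − rank ∂_1 = 3 − 0 = 3, and there is no ∂_1, so H_0 = Z^3.

H_0 ≅ Z^3.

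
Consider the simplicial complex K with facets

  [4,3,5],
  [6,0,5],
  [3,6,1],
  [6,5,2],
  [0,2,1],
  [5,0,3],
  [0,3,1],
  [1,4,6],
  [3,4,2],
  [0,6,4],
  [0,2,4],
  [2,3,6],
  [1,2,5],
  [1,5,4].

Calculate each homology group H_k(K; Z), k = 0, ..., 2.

H_0 ≅ Z,  H_1 ≅ Z^2,  H_2 ≅ Z.

We work with the vertex ordering 0 < 1 < 2 < 3 < 4 < 5 < 6. The simplices of K, each written with vertices in increasing order, are:

  0-simplices (7): [0], [1], [2], [3], [4], [5], [6]
  1-simplices (21): [0,1], [0,2], [0,3], [0,4], [0,5], [0,6], [1,2], [1,3], [1,4], [1,5], [1,6], [2,3], [2,4], [2,5], [2,6], [3,4], [3,5], [3,6], [4,5], [4,6], [5,6]
  2-simplices (14): [0,1,2], [0,1,3], [0,2,4], [0,3,5], [0,4,6], [0,5,6], [1,2,5], [1,3,6], [1,4,5], [1,4,6], [2,3,4], [2,3,6], [2,5,6], [3,4,5]

giving chain groups C_0 ≅ Z^7, C_1 ≅ Z^21, C_2 ≅ Z^14.

The boundary map ∂_1: C_1 → C_0 is given by ∂[p,q] = [q] − [p].
The resulting 7×21 matrix has rank 6, and its Smith normal form has invariant factors (1,1,1,1,1,1).

The boundary map ∂_2: C_2 → C_1 maps a triangle to the signed sum of its edges. For instance
  ∂[0,1,3] = [1,3] − [0,3] + [0,1],
  ∂[0,5,6] = [5,6] − [0,6] + [0,5].
This gives a 21×14 integer matrix of rank 13; reducing to Smith normal form yields diagonal entries (1,1,1,1,1,1,1,1,1,1,1,1,1).

Now H_k = ker ∂_k / im ∂_{k+1}, so:

  H_0: rank C_0 − rank ∂_1 = 7 − 6 = 1, and the invariant factors of ∂_1 are all 1, so H_0 ≅ Z.
  H_1: rank ker ∂_1 − rank ∂_2 = (21 − 6) − 13 = 2, and the invariant factors of ∂_2 are all 1, so H_1 ≅ Z^2.
  H_2: rank ker ∂_2 − rank ∂_3 = (14 − 13) − 0 = 1, and there is no ∂_3, so H_2 ≅ Z.

As a check, the Euler characteristic is 7 − 21 + 14 = 0, which agrees with 1 − 2 + 1 = 0.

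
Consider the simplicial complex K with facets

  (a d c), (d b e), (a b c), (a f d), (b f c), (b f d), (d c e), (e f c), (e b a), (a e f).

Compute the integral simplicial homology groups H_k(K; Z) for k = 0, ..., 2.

H_0 ≅ Z,  H_1 ≅ Z/2,  H_2 = 0.

Order the vertices as a < b < c < d < e < f. Listing each simplex with vertices in this order, K has dimension 2 with simplices:

  0-simplices (6): a, b, c, d, e, f
  1-simplices (15): ab, ac, ad, ae, af, bc, bd, be, bf, cd, ce, cf, de, df, ef
  2-simplices (10): abc, abe, acd, adf, aef, bcf, bde, bdf, cde, cef

giving chain groups C_0 ≅ Z^6, C_1 ≅ Z^15, C_2 ≅ Z^10.

Boundary ∂_1: C_1 → C_0 is given by ∂[p,q] = [q] − [p].
This gives a 6×15 integer matrix of rank 5; reducing to Smith normal form yields diagonal entries (1,1,1,1,1).

∂_2: C_2 → C_1 maps a triangle to the signed sum of its edges. For instance
  ∂bdf = df − bf + bd,
  ∂cef = ef − cf + ce.
This gives a 15×10 integer matrix of rank 10; reducing to Smith normal form yields diagonal entries (1,1,1,1,1,1,1,1,1,2).

Computing H_k = (kernel of ∂_k) / (image of ∂_{k+1}):

  H_0: rank C_0 − rank ∂_1 = 6 − 5 = 1, and the invariant factors of ∂_1 are all 1, so H_0 = Z.
  H_1: rank ker ∂_1 − rank ∂_2 = (15 − 5) − 10 = 0, and ∂_2 has invariant factor 2 > 1, so H_1 = Z/2.
  H_2: rank ker ∂_2 − rank ∂_3 = (10 − 10) − 0 = 0, and there is no ∂_3, so H_2 = 0.

As a check, the Euler characteristic is 6 − 15 + 10 = 1, which agrees with 1 − 0 + 0 = 1.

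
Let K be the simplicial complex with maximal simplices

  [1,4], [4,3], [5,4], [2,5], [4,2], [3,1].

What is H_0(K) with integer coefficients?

H_0 ≅ Z.

Order the vertices as 1 < 2 < 3 < 4 < 5. Listing each simplex with vertices in this order, K has dimension 1 with simplices:

  0-simplices (5): [1], [2], [3], [4], [5]
  1-simplices (6): [1,3], [1,4], [2,4], [2,5], [3,4], [4,5]

so the chain groups are C_0 ≅ Z^5, C_1 ≅ Z^6.

The boundary map ∂_1: C_1 → C_0 is given by ∂[p,q] = [q] − [p].
The 5×6 boundary matrix has rank 4 and Smith normal form diag(1,1,1,1).

Computing H_k = (kernel of ∂_k) / (image of ∂_{k+1}):

  H_0: rank C_0 − rank ∂_1 = 5 − 4 = 1, and the invariant factors of ∂_1 are all 1, so H_0 = Z.

(K is a triangulation of a wedge of 2 circles.)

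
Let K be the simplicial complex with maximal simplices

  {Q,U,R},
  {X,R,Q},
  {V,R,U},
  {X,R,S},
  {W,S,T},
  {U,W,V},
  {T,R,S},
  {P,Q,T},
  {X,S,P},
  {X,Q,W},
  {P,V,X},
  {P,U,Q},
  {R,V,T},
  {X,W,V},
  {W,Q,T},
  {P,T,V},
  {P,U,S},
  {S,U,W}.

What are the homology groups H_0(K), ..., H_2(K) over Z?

H_0 = Z,  H_1 = Z^2,  H_2 = Z.

Order the vertices as P < Q < R < S < T < U < V < W < X. Listing each simplex with vertices in this order, K has dimension 2 with simplices:

  0-simplices (9): P, Q, R, S, T, U, V, W, X
  1-simplices (27): PQ, PS, PT, PU, PV, PX, QR, QT, QU, QW, QX, RS, RT, RU, RV, RX, ST, SU, SW, SX, TV, TW, UV, UW, VW, VX, WX
  2-simplices (18): PQT, PQU, PSU, PSX, PTV, PVX, QRU, QRX, QTW, QWX, RST, RSX, RTV, RUV, STW, SUW, UVW, VWX

giving chain groups C_0 ≅ Z^9, C_1 ≅ Z^27, C_2 ≅ Z^18.

Boundary ∂_1: C_1 → C_0 is given by ∂[p,q] = [q] − [p].
The resulting 9×27 matrix has rank 8, and its Smith normal form has invariant factors (1,1,1,1,1,1,1,1).

Boundary ∂_2: C_2 → C_1 maps a triangle to the signed sum of its edges. For instance
  ∂PSU = SU − PU + PS,
  ∂RUV = UV − RV + RU.
The 27×18 boundary matrix has rank 17 and Smith normal form diag(1,1,1,1,1,1,1,1,1,1,1,1,1,1,1,1,1).

Now H_k = ker ∂_k / im ∂_{k+1}, so:

  H_0: rank C_0 − rank ∂_1 = 9 − 8 = 1, and the invariant factors of ∂_1 are all 1, so H_0 ≅ Z.
  H_1: rank ker ∂_1 − rank ∂_2 = (27 − 8) − 17 = 2, and the invariant factors of ∂_2 are all 1, so H_1 ≅ Z^2.
  H_2: rank ker ∂_2 − rank ∂_3 = (18 − 17) − 0 = 1, and there is no ∂_3, so H_2 ≅ Z.

As a check, the Euler characteristic is 9 − 27 + 18 = 0, which agrees with 1 − 2 + 1 = 0.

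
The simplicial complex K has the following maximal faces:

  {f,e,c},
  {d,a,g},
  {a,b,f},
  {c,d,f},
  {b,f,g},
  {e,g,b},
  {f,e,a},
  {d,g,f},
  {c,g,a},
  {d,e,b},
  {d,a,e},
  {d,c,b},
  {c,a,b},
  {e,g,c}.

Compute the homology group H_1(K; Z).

H_1 ≅ Z^2.

K has 7 vertices, 21 edges, 14 triangles.
rank ∂_1 = 6, rank ∂_2 = 13 ⇒ b_1 = 21 − 6 − 13 = 2; all invariant factors of ∂_2 are 1 so no torsion. So H_1 ≅ Z^2.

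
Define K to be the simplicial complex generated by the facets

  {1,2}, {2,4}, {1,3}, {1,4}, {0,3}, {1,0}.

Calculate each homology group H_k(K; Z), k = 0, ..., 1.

We work with the vertex ordering 0 < 1 < 2 < 3 < 4. The simplices of K, each written with vertices in increasing order, are:

  0-simplices (5): [0], [1], [2], [3], [4]
  1-simplices (6): [0,1], [0,3], [1,2], [1,3], [1,4], [2,4]

so the chain groups are C_0 ≅ Z^5, C_1 ≅ Z^6.

Boundary ∂_1: C_1 → C_0 sends each edge [p,q] (with p < q) to q − p. For instance
  ∂[1,3] = [3] − [1].
As a 5×6 matrix over Z this has rank 4, with invariant factors (1,1,1,1).

Computing H_k = (kernel of ∂_k) / (image of ∂_{k+1}):

  H_0: rank C_0 − rank ∂_1 = 5 − 4 = 1, and the invariant factors of ∂_1 are all 1, so H_0 = Z.
  H_1: rank ker ∂_1 − rank ∂_2 = (6 − 4) − 0 = 2, and there is no ∂_2, so H_1 = Z^2.

(K is a triangulation of a wedge of 2 circles.)

H_0 ≅ Z,  H_1 ≅ Z^2.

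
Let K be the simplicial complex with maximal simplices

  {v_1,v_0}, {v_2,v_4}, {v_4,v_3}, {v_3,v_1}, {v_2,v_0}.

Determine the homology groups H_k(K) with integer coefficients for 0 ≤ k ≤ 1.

K has 5 vertices, 5 edges.
rank ∂_0 = 0, rank ∂_1 = 4 ⇒ b_0 = 5 − 0 − 4 = 1; all invariant factors of ∂_1 are 1 so no torsion. So H_0 = Z.
rank ∂_1 = 4, rank ∂_2 = 0 ⇒ b_1 = 5 − 4 − 0 = 1. So H_1 = Z.

H_0 ≅ Z,  H_1 ≅ Z.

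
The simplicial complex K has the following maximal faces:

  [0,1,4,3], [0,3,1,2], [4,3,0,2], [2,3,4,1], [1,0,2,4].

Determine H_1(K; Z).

H_1 ≅ 0.

Fix the vertex order 0 < 1 < 2 < 3 < 4 and write every simplex with vertices in increasing order. Then dim K = 3 and the simplices of K are:

  0-simplices (5): [0], [1], [2], [3], [4]
  1-simplices (10): [0,1], [0,2], [0,3], [0,4], [1,2], [1,3], [1,4], [2,3], [2,4], [3,4]
  2-simplices (10): [0,1,2], [0,1,3], [0,1,4], [0,2,3], [0,2,4], [0,3,4], [1,2,3], [1,2,4], [1,3,4], [2,3,4]
  3-simplices (5): [0,1,2,3], [0,1,2,4], [0,1,3,4], [0,2,3,4], [1,2,3,4]

so the chain groups are C_0 ≅ Z^5, C_1 ≅ Z^10, C_2 ≅ Z^10, C_3 ≅ Z^5.

∂_1: C_1 → C_0 maps an edge to its endpoints' difference, ∂[p,q] = q − p. For instance
  ∂[1,4] = [4] − [1].
As a 5×10 matrix over Z this has rank 4, with invariant factors (1,1,1,1).

Boundary ∂_2: C_2 → C_1 maps a triangle to the signed sum of its edges. For instance
  ∂[0,2,4] = [2,4] − [0,4] + [0,2],
  ∂[0,1,4] = [1,4] − [0,4] + [0,1].
As a 10×10 matrix over Z this has rank 6, with invariant factors (1,1,1,1,1,1).

Boundary ∂_3: C_3 → C_2 sends each 3-simplex σ to the alternating sum Σ_i (−1)^i (σ with its i-th vertex removed). For instance
  ∂[0,1,2,3] = [1,2,3] − [0,2,3] + [0,1,3] − [0,1,2],
  ∂[0,1,2,4] = [1,2,4] − [0,2,4] + [0,1,4] − [0,1,2].
The resulting 10×5 matrix has rank 4, and its Smith normal form has invariant factors (1,1,1,1).

Computing H_k = (kernel of ∂_k) / (image of ∂_{k+1}):

  H_1: rank ker ∂_1 − rank ∂_2 = (10 − 4) − 6 = 0, and the invariant factors of ∂_2 are all 1, so H_1 ≅ 0.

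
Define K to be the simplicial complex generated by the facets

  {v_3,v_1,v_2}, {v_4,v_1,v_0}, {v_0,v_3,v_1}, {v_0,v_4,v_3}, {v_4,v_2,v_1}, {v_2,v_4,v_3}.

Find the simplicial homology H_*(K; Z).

Fix the vertex order v_0 < v_1 < v_2 < v_3 < v_4 and write every simplex with vertices in increasing order. Then dim K = 2 and the simplices of K are:

  0-simplices (5): [v_0], [v_1], [v_2], [v_3], [v_4]
  1-simplices (9): [v_0,v_1], [v_0,v_3], [v_0,v_4], [v_1,v_2], [v_1,v_3], [v_1,v_4], [v_2,v_3], [v_2,v_4], [v_3,v_4]
  2-simplices (6): [v_0,v_1,v_3], [v_0,v_1,v_4], [v_0,v_3,v_4], [v_1,v_2,v_3], [v_1,v_2,v_4], [v_2,v_3,v_4]

Hence C_0 ≅ Z^5, C_1 ≅ Z^9, C_2 ≅ Z^6.

Boundary ∂_1: C_1 → C_0 sends each edge [p,q] (with p < q) to q − p. For instance
  ∂[v_1,v_4] = [v_4] − [v_1].
This gives a 5×9 integer matrix of rank 4; reducing to Smith normal form yields diagonal entries (1,1,1,1).

∂_2: C_2 → C_1 sends each 2-simplex [p,q,r] to [q,r] − [p,r] + [p,q]. For instance
  ∂[v_0,v_3,v_4] = [v_3,v_4] − [v_0,v_4] + [v_0,v_3],
  ∂[v_2,v_3,v_4] = [v_3,v_4] − [v_2,v_4] + [v_2,v_3].
This gives a 9×6 integer matrix of rank 5; reducing to Smith normal form yields diagonal entries (1,1,1,1,1).

From H_k ≅ ker(∂_k) / im(∂_{k+1}) we obtain:

  H_0: rank C_0 − rank ∂_1 = 5 − 4 = 1, and the invariant factors of ∂_1 are all 1, so H_0 = Z.
  H_1: rank ker ∂_1 − rank ∂_2 = (9 − 4) − 5 = 0, and the invariant factors of ∂_2 are all 1, so H_1 = 0.
  H_2: rank ker ∂_2 − rank ∂_3 = (6 − 5) − 0 = 1, and there is no ∂_3, so H_2 = Z.

As a check, the Euler characteristic is 5 − 9 + 6 = 2, which agrees with 1 − 0 + 1 = 2.
(K is a triangulation of the 2-sphere S^2.)

H_0 ≅ Z,  H_1 = 0,  H_2 ≅ Z.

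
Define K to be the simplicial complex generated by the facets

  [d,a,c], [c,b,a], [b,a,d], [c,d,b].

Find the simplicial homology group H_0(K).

K has 4 vertices, 6 edges, 4 triangles.
rank ∂_0 = 0, rank ∂_1 = 3 ⇒ b_0 = 4 − 0 − 3 = 1; all invariant factors of ∂_1 are 1 so no torsion. So H_0 = Z.

H_0 ≅ Z.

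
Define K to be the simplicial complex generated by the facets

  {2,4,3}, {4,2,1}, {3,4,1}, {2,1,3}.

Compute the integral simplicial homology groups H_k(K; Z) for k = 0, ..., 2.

H_0 ≅ Z,  H_1 = 0,  H_2 ≅ Z.

Order the vertices as 1 < 2 < 3 < 4. Listing each simplex with vertices in this order, K has dimension 2 with simplices:

  0-simplices (4): [1], [2], [3], [4]
  1-simplices (6): [1,2], [1,3], [1,4], [2,3], [2,4], [3,4]
  2-simplices (4): [1,2,3], [1,2,4], [1,3,4], [2,3,4]

so the chain groups are C_0 ≅ Z^4, C_1 ≅ Z^6, C_2 ≅ Z^4.

∂_1: C_1 → C_0 maps an edge to its endpoints' difference, ∂[p,q] = q − p. For instance
  ∂[2,3] = [3] − [2].
The resulting 4×6 matrix has rank 3, and its Smith normal form has invariant factors (1,1,1).

∂_2: C_2 → C_1 maps a triangle to the signed sum of its edges. For instance
  ∂[1,3,4] = [3,4] − [1,4] + [1,3],
  ∂[1,2,3] = [2,3] − [1,3] + [1,2].
The resulting 6×4 matrix has rank 3, and its Smith normal form has invariant factors (1,1,1).

From H_k ≅ ker(∂_k) / im(∂_{k+1}) we obtain:

  H_0: rank C_0 − rank ∂_1 = 4 − 3 = 1, and the invariant factors of ∂_1 are all 1, so H_0 ≅ Z.
  H_1: rank ker ∂_1 − rank ∂_2 = (6 − 3) − 3 = 0, and the invariant factors of ∂_2 are all 1, so H_1 ≅ 0.
  H_2: rank ker ∂_2 − rank ∂_3 = (4 − 3) − 0 = 1, and there is no ∂_3, so H_2 ≅ Z.

As a check, the Euler characteristic is 4 − 6 + 4 = 2, which agrees with 1 − 0 + 1 = 2.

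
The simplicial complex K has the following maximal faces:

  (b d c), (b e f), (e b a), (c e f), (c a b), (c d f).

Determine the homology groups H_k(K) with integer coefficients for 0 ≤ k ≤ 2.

K has 6 vertices, 12 edges, 6 triangles.
rank ∂_0 = 0, rank ∂_1 = 5 ⇒ b_0 = 6 − 0 − 5 = 1; all invariant factors of ∂_1 are 1 so no torsion. So H_0 ≅ Z.
rank ∂_1 = 5, rank ∂_2 = 6 ⇒ b_1 = 12 − 5 − 6 = 1; all invariant factors of ∂_2 are 1 so no torsion. So H_1 ≅ Z.
rank ∂_2 = 6, rank ∂_3 = 0 ⇒ b_2 = 6 − 6 − 0 = 0. So H_2 ≅ 0.

H_0 ≅ Z,  H_1 ≅ Z,  H_2 = 0.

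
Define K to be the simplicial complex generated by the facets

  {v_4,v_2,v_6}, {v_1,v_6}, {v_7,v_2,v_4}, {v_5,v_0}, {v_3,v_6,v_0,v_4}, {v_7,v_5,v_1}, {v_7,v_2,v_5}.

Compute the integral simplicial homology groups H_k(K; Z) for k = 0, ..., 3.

Take the total order v_0 < v_1 < v_2 < v_3 < v_4 < v_5 < v_6 < v_7 on the vertex set. Then K (dimension 3) consists of the simplices:

  0-simplices (8): [v_0], [v_1], [v_2], [v_3], [v_4], [v_5], [v_6], [v_7]
  1-simplices (16): (16 of them)
  2-simplices (8): [v_0,v_3,v_4], [v_0,v_3,v_6], [v_0,v_4,v_6], [v_1,v_5,v_7], [v_2,v_4,v_6], [v_2,v_4,v_7], [v_2,v_5,v_7], [v_3,v_4,v_6]
  3-simplices (1): [v_0,v_3,v_4,v_6]

so the chain groups are C_0 ≅ Z^8, C_1 ≅ Z^16, C_2 ≅ Z^8, C_3 ≅ Z^1.

∂_1: C_1 → C_0 maps an edge to its endpoints' difference, ∂[p,q] = q − p.
The 8×16 boundary matrix has rank 7 and Smith normal form diag(1,1,1,1,1,1,1).

The boundary map ∂_2: C_2 → C_1 sends each 2-simplex [p,q,r] to [q,r] − [p,r] + [p,q]. For instance
  ∂[v_1,v_5,v_7] = [v_5,v_7] − [v_1,v_7] + [v_1,v_5],
  ∂[v_2,v_4,v_7] = [v_4,v_7] − [v_2,v_7] + [v_2,v_4].
As a 16×8 matrix over Z this has rank 7, with invariant factors (1,1,1,1,1,1,1).

∂_3: C_3 → C_2 sends each 3-simplex σ to the alternating sum Σ_i (−1)^i (σ with its i-th vertex removed). For instance
  ∂[v_0,v_3,v_4,v_6] = [v_3,v_4,v_6] − [v_0,v_4,v_6] + [v_0,v_3,v_6] − [v_0,v_3,v_4].
This gives a 8×1 integer matrix of rank 1; reducing to Smith normal form yields diagonal entries (1).

From H_k ≅ ker(∂_k) / im(∂_{k+1}) we obtain:

  H_0: rank C_0 − rank ∂_1 = 8 − 7 = 1, and the invariant factors of ∂_1 are all 1, so H_0 ≅ Z.
  H_1: rank ker ∂_1 − rank ∂_2 = (16 − 7) − 7 = 2, and the invariant factors of ∂_2 are all 1, so H_1 ≅ Z^2.
  H_2: rank ker ∂_2 − rank ∂_3 = (8 − 7) − 1 = 0, and the invariant factors of ∂_3 are all 1, so H_2 ≅ 0.
  H_3: rank ker ∂_3 − rank ∂_4 = (1 − 1) − 0 = 0, and there is no ∂_4, so H_3 ≅ 0.

H_0 ≅ Z,  H_1 ≅ Z^2,  H_2 = 0,  H_3 = 0.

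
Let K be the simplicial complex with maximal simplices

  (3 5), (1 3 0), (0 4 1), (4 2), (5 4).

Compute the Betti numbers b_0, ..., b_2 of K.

We work with the vertex ordering 0 < 1 < 2 < 3 < 4 < 5. The simplices of K, each written with vertices in increasing order, are:

  0-simplices (6): [0], [1], [2], [3], [4], [5]
  1-simplices (8): [0,1], [0,3], [0,4], [1,3], [1,4], [2,4], [3,5], [4,5]
  2-simplices (2): [0,1,3], [0,1,4]

so the chain groups are C_0 ≅ Z^6, C_1 ≅ Z^8, C_2 ≅ Z^2.

∂_1: C_1 → C_0 maps an edge to its endpoints' difference, ∂[p,q] = q − p.
This gives a 6×8 integer matrix of rank 5; reducing to Smith normal form yields diagonal entries (1,1,1,1,1).

∂_2: C_2 → C_1 sends each 2-simplex [p,q,r] to [q,r] − [p,r] + [p,q]. For instance
  ∂[0,1,3] = [1,3] − [0,3] + [0,1],
  ∂[0,1,4] = [1,4] − [0,4] + [0,1].
As a 8×2 matrix over Z this has rank 2, with invariant factors (1,1).

Computing H_k = (kernel of ∂_k) / (image of ∂_{k+1}):

  H_0: rank C_0 − rank ∂_1 = 6 − 5 = 1, and the invariant factors of ∂_1 are all 1, so H_0 ≅ Z.
  H_1: rank ker ∂_1 − rank ∂_2 = (8 − 5) − 2 = 1, and the invariant factors of ∂_2 are all 1, so H_1 ≅ Z.
  H_2: rank ker ∂_2 − rank ∂_3 = (2 − 2) − 0 = 0, and there is no ∂_3, so H_2 ≅ 0.

Hence the Betti numbers are b_0 = 1, b_1 = 1, b_2 = 0.

b_0 = 1, b_1 = 1, b_2 = 0.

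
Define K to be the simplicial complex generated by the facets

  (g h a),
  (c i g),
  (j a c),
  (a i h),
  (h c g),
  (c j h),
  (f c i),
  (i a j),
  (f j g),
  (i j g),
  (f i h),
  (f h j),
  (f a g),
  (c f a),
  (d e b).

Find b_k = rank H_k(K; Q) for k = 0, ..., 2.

Order the vertices as a < b < c < d < e < f < g < h < i < j. Listing each simplex with vertices in this order, K has dimension 2 with simplices:

  0-simplices (10): a, b, c, d, e, f, g, h, i, j
  1-simplices (24): ac, af, ag, ah, ai, aj, bd, be, cf, cg, ch, ci, cj, de, fg, fh, fi, fj, gh, gi, gj, hi, hj, ij
  2-simplices (15): acf, acj, afg, agh, ahi, aij, bde, cfi, cgh, cgi, chj, fgj, fhi, fhj, gij

Hence C_0 ≅ Z^10, C_1 ≅ Z^24, C_2 ≅ Z^15.

∂_1: C_1 → C_0 is given by ∂[p,q] = [q] − [p]. For instance
  ∂gj = j − g.
The resulting 10×24 matrix has rank 8, and its Smith normal form has invariant factors (1,1,1,1,1,1,1,1).

Boundary ∂_2: C_2 → C_1 maps a triangle to the signed sum of its edges. For instance
  ∂agh = gh − ah + ag,
  ∂afg = fg − ag + af.
As a 24×15 matrix over Z this has rank 14, with invariant factors (1,1,1,1,1,1,1,1,1,1,1,1,1,1).

From H_k ≅ ker(∂_k) / im(∂_{k+1}) we obtain:

  H_0: rank C_0 − rank ∂_1 = 10 − 8 = 2, and the invariant factors of ∂_1 are all 1, so H_0 ≅ Z^2.
  H_1: rank ker ∂_1 − rank ∂_2 = (24 − 8) − 14 = 2, and the invariant factors of ∂_2 are all 1, so H_1 ≅ Z^2.
  H_2: rank ker ∂_2 − rank ∂_3 = (15 − 14) − 0 = 1, and there is no ∂_3, so H_2 ≅ Z.

As a check, the Euler characteristic is 10 − 24 + 15 = 1, which agrees with 2 − 2 + 1 = 1.
(K is a triangulation of the disjoint union of the torus T^2 and the 2-simplex.)

Hence the Betti numbers are b_0 = 2, b_1 = 2, b_2 = 1.

b_0 = 2, b_1 = 2, b_2 = 1.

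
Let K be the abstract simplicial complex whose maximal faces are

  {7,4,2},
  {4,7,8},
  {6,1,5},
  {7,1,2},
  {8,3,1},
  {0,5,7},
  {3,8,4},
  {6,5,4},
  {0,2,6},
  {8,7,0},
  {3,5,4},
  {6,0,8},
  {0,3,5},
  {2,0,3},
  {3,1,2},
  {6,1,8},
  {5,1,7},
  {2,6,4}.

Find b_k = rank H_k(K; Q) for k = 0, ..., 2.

b_0 = 1, b_1 = 2, b_2 = 1.

Fix the vertex order 0 < 1 < 2 < 3 < 4 < 5 < 6 < 7 < 8 and write every simplex with vertices in increasing order. Then dim K = 2 and the simplices of K are:

  0-simplices (9): [0], [1], [2], [3], [4], [5], [6], [7], [8]
  1-simplices (27): (27 of them)
  2-simplices (18): [0,2,3], [0,2,6], [0,3,5], [0,5,7], [0,6,8], [0,7,8], [1,2,3], [1,2,7], [1,3,8], [1,5,6], [1,5,7], [1,6,8], [2,4,6], [2,4,7], [3,4,5], [3,4,8], [4,5,6], [4,7,8]

so the chain groups are C_0 ≅ Z^9, C_1 ≅ Z^27, C_2 ≅ Z^18.

Boundary ∂_1: C_1 → C_0 maps an edge to its endpoints' difference, ∂[p,q] = q − p. For instance
  ∂[1,2] = [2] − [1].
The resulting 9×27 matrix has rank 8, and its Smith normal form has invariant factors (1,1,1,1,1,1,1,1).

Boundary ∂_2: C_2 → C_1 maps a triangle to the signed sum of its edges. For instance
  ∂[1,5,6] = [5,6] − [1,6] + [1,5],
  ∂[1,6,8] = [6,8] − [1,8] + [1,6].
The 27×18 boundary matrix has rank 17 and Smith normal form diag(1,1,1,1,1,1,1,1,1,1,1,1,1,1,1,1,1).

Reading off H_k = ker ∂_k / im ∂_{k+1}:

  H_0: rank C_0 − rank ∂_1 = 9 − 8 = 1, and the invariant factors of ∂_1 are all 1, so H_0 = Z.
  H_1: rank ker ∂_1 − rank ∂_2 = (27 − 8) − 17 = 2, and the invariant factors of ∂_2 are all 1, so H_1 = Z^2.
  H_2: rank ker ∂_2 − rank ∂_3 = (18 − 17) − 0 = 1, and there is no ∂_3, so H_2 = Z.

Hence the Betti numbers are b_0 = 1, b_1 = 2, b_2 = 1.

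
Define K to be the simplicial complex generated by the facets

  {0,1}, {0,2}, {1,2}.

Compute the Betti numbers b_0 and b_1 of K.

b_0 = 1, b_1 = 1.

Order the vertices as 0 < 1 < 2. Listing each simplex with vertices in this order, K has dimension 1 with simplices:

  0-simplices (3): [0], [1], [2]
  1-simplices (3): [0,1], [0,2], [1,2]

giving chain groups C_0 ≅ Z^3, C_1 ≅ Z^3.

Boundary ∂_1: C_1 → C_0 maps an edge to its endpoints' difference, ∂[p,q] = q − p. For instance
  ∂[0,2] = [2] − [0].
This gives a 3×3 integer matrix of rank 2; reducing to Smith normal form yields diagonal entries (1,1).

Now H_k = ker ∂_k / im ∂_{k+1}, so:

  H_0: rank C_0 − rank ∂_1 = 3 − 2 = 1, and the invariant factors of ∂_1 are all 1, so H_0 ≅ Z.
  H_1: rank ker ∂_1 − rank ∂_2 = (3 − 2) − 0 = 1, and there is no ∂_2, so H_1 ≅ Z.

As a check, the Euler characteristic is 3 − 3 = 0, which agrees with 1 − 1 = 0.
(K is a triangulation of the circle S^1.)

Hence the Betti numbers are b_0 = 1, b_1 = 1.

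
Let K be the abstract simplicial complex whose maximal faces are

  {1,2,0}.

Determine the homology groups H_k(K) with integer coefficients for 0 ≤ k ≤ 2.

Order the vertices as 0 < 1 < 2. Listing each simplex with vertices in this order, K has dimension 2 with simplices:

  0-simplices (3): [0], [1], [2]
  1-simplices (3): [0,1], [0,2], [1,2]
  2-simplices (1): [0,1,2]

so the chain groups are C_0 ≅ Z^3, C_1 ≅ Z^3, C_2 ≅ Z^1.

Boundary ∂_1: C_1 → C_0 sends each edge [p,q] (with p < q) to q − p. For instance
  ∂[0,1] = [1] − [0].
As a 3×3 matrix over Z this has rank 2, with invariant factors (1,1).

∂_2: C_2 → C_1 maps a triangle to the signed sum of its edges. For instance
  ∂[0,1,2] = [1,2] − [0,2] + [0,1].
As a 3×1 matrix over Z this has rank 1, with invariant factors (1).

From H_k ≅ ker(∂_k) / im(∂_{k+1}) we obtain:

  H_0: rank C_0 − rank ∂_1 = 3 − 2 = 1, and the invariant factors of ∂_1 are all 1, so H_0 = Z.
  H_1: rank ker ∂_1 − rank ∂_2 = (3 − 2) − 1 = 0, and the invariant factors of ∂_2 are all 1, so H_1 = 0.
  H_2: rank ker ∂_2 − rank ∂_3 = (1 − 1) − 0 = 0, and there is no ∂_3, so H_2 = 0.

H_0 = Z,  H_1 = 0,  H_2 = 0.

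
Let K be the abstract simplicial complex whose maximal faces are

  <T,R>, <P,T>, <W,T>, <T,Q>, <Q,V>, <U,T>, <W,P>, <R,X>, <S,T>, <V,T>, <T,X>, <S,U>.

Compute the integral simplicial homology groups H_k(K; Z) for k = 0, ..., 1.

Fix the vertex order P < Q < R < S < T < U < V < W < X and write every simplex with vertices in increasing order. Then dim K = 1 and the simplices of K are:

  0-simplices (9): P, Q, R, S, T, U, V, W, X
  1-simplices (12): PT, PW, QT, QV, RT, RX, ST, SU, TU, TV, TW, TX

giving chain groups C_0 ≅ Z^9, C_1 ≅ Z^12.

The boundary map ∂_1: C_1 → C_0 is given by ∂[p,q] = [q] − [p]. For instance
  ∂ST = T − S.
The resulting 9×12 matrix has rank 8, and its Smith normal form has invariant factors (1,1,1,1,1,1,1,1).

Reading off H_k = ker ∂_k / im ∂_{k+1}:

  H_0: rank C_0 − rank ∂_1 = 9 − 8 = 1, and the invariant factors of ∂_1 are all 1, so H_0 ≅ Z.
  H_1: rank ker ∂_1 − rank ∂_2 = (12 − 8) − 0 = 4, and there is no ∂_2, so H_1 ≅ Z^4.

H_0 ≅ Z,  H_1 ≅ Z^4.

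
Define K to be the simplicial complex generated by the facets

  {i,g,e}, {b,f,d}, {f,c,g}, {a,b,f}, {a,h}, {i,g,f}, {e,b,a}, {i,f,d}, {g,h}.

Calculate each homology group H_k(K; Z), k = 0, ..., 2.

H_0 = Z,  H_1 = Z^2,  H_2 = 0.

We work with the vertex ordering a < b < c < d < e < f < g < h < i. The simplices of K, each written with vertices in increasing order, are:

  0-simplices (9): a, b, c, d, e, f, g, h, i
  1-simplices (17): ab, ae, af, ah, bd, be, bf, cf, cg, df, di, eg, ei, fg, fi, gh, gi
  2-simplices (7): abe, abf, bdf, cfg, dfi, egi, fgi

Hence C_0 ≅ Z^9, C_1 ≅ Z^17, C_2 ≅ Z^7.

Boundary ∂_1: C_1 → C_0 maps an edge to its endpoints' difference, ∂[p,q] = q − p. For instance
  ∂gi = i − g.
As a 9×17 matrix over Z this has rank 8, with invariant factors (1,1,1,1,1,1,1,1).

Boundary ∂_2: C_2 → C_1 maps a triangle to the signed sum of its edges. For instance
  ∂egi = gi − ei + eg,
  ∂dfi = fi − di + df.
The resulting 17×7 matrix has rank 7, and its Smith normal form has invariant factors (1,1,1,1,1,1,1).

From H_k ≅ ker(∂_k) / im(∂_{k+1}) we obtain:

  H_0: rank C_0 − rank ∂_1 = 9 − 8 = 1, and the invariant factors of ∂_1 are all 1, so H_0 ≅ Z.
  H_1: rank ker ∂_1 − rank ∂_2 = (17 − 8) − 7 = 2, and the invariant factors of ∂_2 are all 1, so H_1 ≅ Z^2.
  H_2: rank ker ∂_2 − rank ∂_3 = (7 − 7) − 0 = 0, and there is no ∂_3, so H_2 ≅ 0.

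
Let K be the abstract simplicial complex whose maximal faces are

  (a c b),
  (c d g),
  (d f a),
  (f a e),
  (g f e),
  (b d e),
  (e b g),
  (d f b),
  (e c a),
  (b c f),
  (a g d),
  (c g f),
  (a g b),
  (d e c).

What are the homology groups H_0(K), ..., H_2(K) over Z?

H_0 = Z,  H_1 = Z^2,  H_2 = Z.

Fix the vertex order a < b < c < d < e < f < g and write every simplex with vertices in increasing order. Then dim K = 2 and the simplices of K are:

  0-simplices (7): a, b, c, d, e, f, g
  1-simplices (21): ab, ac, ad, ae, af, ag, bc, bd, be, bf, bg, cd, ce, cf, cg, de, df, dg, ef, eg, fg
  2-simplices (14): abc, abg, ace, adf, adg, aef, bcf, bde, bdf, beg, cde, cdg, cfg, efg

giving chain groups C_0 ≅ Z^7, C_1 ≅ Z^21, C_2 ≅ Z^14.

Boundary ∂_1: C_1 → C_0 maps an edge to its endpoints' difference, ∂[p,q] = q − p. For instance
  ∂bc = c − b.
This gives a 7×21 integer matrix of rank 6; reducing to Smith normal form yields diagonal entries (1,1,1,1,1,1).

The boundary map ∂_2: C_2 → C_1 acts by ∂[p,q,r] = [q,r] − [p,r] + [p,q]. For instance
  ∂aef = ef − af + ae,
  ∂cfg = fg − cg + cf.
The resulting 21×14 matrix has rank 13, and its Smith normal form has invariant factors (1,1,1,1,1,1,1,1,1,1,1,1,1).

From H_k ≅ ker(∂_k) / im(∂_{k+1}) we obtain:

  H_0: rank C_0 − rank ∂_1 = 7 − 6 = 1, and the invariant factors of ∂_1 are all 1, so H_0 = Z.
  H_1: rank ker ∂_1 − rank ∂_2 = (21 − 6) − 13 = 2, and the invariant factors of ∂_2 are all 1, so H_1 = Z^2.
  H_2: rank ker ∂_2 − rank ∂_3 = (14 − 13) − 0 = 1, and there is no ∂_3, so H_2 = Z.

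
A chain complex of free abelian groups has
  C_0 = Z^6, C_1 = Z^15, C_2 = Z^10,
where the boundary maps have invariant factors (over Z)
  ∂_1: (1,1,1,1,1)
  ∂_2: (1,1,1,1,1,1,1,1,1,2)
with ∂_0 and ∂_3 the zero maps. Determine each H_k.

H_0 ≅ Z,  H_1 ≅ Z/2Z,  H_2 = 0.

H_0: b_0 = 6 − 0 − 5 = 1; torsion from ∂_1 factors > 1: none. So H_0 ≅ Z.
H_1: b_1 = 15 − 5 − 10 = 0; torsion from ∂_2 factors > 1: [2]. So H_1 ≅ Z/2Z.
H_2: b_2 = 10 − 10 − 0 = 0; torsion from ∂_3 factors > 1: none. So H_2 ≅ 0.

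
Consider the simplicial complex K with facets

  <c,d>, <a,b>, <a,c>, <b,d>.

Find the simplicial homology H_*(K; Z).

H_0 ≅ Z,  H_1 ≅ Z.

We work with the vertex ordering a < b < c < d. The simplices of K, each written with vertices in increasing order, are:

  0-simplices (4): a, b, c, d
  1-simplices (4): ab, ac, bd, cd

Hence C_0 ≅ Z^4, C_1 ≅ Z^4.

The boundary map ∂_1: C_1 → C_0 maps an edge to its endpoints' difference, ∂[p,q] = q − p.
The resulting 4×4 matrix has rank 3, and its Smith normal form has invariant factors (1,1,1).

Computing H_k = (kernel of ∂_k) / (image of ∂_{k+1}):

  H_0: rank C_0 − rank ∂_1 = 4 − 3 = 1, and the invariant factors of ∂_1 are all 1, so H_0 ≅ Z.
  H_1: rank ker ∂_1 − rank ∂_2 = (4 − 3) − 0 = 1, and there is no ∂_2, so H_1 ≅ Z.

As a check, the Euler characteristic is 4 − 4 = 0, which agrees with 1 − 1 = 0.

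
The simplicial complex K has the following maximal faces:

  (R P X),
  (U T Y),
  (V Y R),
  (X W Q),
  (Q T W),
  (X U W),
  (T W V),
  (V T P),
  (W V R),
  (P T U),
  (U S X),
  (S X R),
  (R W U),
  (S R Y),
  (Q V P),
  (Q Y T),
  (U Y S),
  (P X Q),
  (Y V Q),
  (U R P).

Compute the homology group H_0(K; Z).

We work with the vertex ordering P < Q < R < S < T < U < V < W < X < Y. The simplices of K, each written with vertices in increasing order, are:

  0-simplices (10): P, Q, R, S, T, U, V, W, X, Y
  1-simplices (30): PQ, PR, PT, PU, PV, PX, QT, QV, QW, QX, QY, RS, RU, RV, RW, RX, RY, SU, SX, SY, TU, TV, TW, TY, UW, UX, UY, VW, VY, WX
  2-simplices (20): PQV, PQX, PRU, PRX, PTU, PTV, QTW, QTY, QVY, QWX, RSX, RSY, RUW, RVW, RVY, SUX, SUY, TUY, TVW, UWX

Hence C_0 ≅ Z^10, C_1 ≅ Z^30, C_2 ≅ Z^20.

∂_1: C_1 → C_0 sends each edge [p,q] (with p < q) to q − p. For instance
  ∂PT = T − P.
As a 10×30 matrix over Z this has rank 9, with invariant factors (1,1,1,1,1,1,1,1,1).

The boundary map ∂_2: C_2 → C_1 sends each 2-simplex [p,q,r] to [q,r] − [p,r] + [p,q]. For instance
  ∂RVY = VY − RY + RV,
  ∂PTU = TU − PU + PT.
The 30×20 boundary matrix has rank 20 and Smith normal form diag(1,1,1,1,1,1,1,1,1,1,1,1,1,1,1,1,1,1,1,2).

Now H_k = ker ∂_k / im ∂_{k+1}, so:

  H_0: rank C_0 − rank ∂_1 = 10 − 9 = 1, and the invariant factors of ∂_1 are all 1, so H_0 ≅ Z.

(K is a triangulation of the Klein bottle.)

H_0 ≅ Z.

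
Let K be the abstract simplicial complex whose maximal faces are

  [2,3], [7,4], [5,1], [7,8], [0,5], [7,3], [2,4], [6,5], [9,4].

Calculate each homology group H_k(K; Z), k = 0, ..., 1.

K has 10 vertices, 9 edges.
rank ∂_0 = 0, rank ∂_1 = 8 ⇒ b_0 = 10 − 0 − 8 = 2; all invariant factors of ∂_1 are 1 so no torsion. So H_0 ≅ Z^2.
rank ∂_1 = 8, rank ∂_2 = 0 ⇒ b_1 = 9 − 8 − 0 = 1. So H_1 ≅ Z.

H_0 = Z^2,  H_1 = Z.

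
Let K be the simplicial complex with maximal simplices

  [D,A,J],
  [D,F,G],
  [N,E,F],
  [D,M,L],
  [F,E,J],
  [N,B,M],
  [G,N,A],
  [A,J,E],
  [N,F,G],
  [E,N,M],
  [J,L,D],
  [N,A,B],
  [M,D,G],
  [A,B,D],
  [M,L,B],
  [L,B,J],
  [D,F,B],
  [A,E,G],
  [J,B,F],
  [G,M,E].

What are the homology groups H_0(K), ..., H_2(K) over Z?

We work with the vertex ordering A < B < D < E < F < G < J < L < M < N. The simplices of K, each written with vertices in increasing order, are:

  0-simplices (10): A, B, D, E, F, G, J, L, M, N
  1-simplices (30): AB, AD, AE, AG, AJ, AN, BD, BF, BJ, BL, BM, BN, DF, DG, DJ, DL, DM, EF, EG, EJ, EM, EN, FG, FJ, FN, GM, GN, JL, LM, MN
  2-simplices (20): ABD, ABN, ADJ, AEG, AEJ, AGN, BDF, BFJ, BJL, BLM, BMN, DFG, DGM, DJL, DLM, EFJ, EFN, EGM, EMN, FGN

Hence C_0 ≅ Z^10, C_1 ≅ Z^30, C_2 ≅ Z^20.

Boundary ∂_1: C_1 → C_0 maps an edge to its endpoints' difference, ∂[p,q] = q − p.
The resulting 10×30 matrix has rank 9, and its Smith normal form has invariant factors (1,1,1,1,1,1,1,1,1).

The boundary map ∂_2: C_2 → C_1 sends each 2-simplex [p,q,r] to [q,r] − [p,r] + [p,q]. For instance
  ∂BFJ = FJ − BJ + BF,
  ∂EFN = FN − EN + EF.
The 30×20 boundary matrix has rank 20 and Smith normal form diag(1,1,1,1,1,1,1,1,1,1,1,1,1,1,1,1,1,1,1,2).

Computing H_k = (kernel of ∂_k) / (image of ∂_{k+1}):

  H_0: rank C_0 − rank ∂_1 = 10 − 9 = 1, and the invariant factors of ∂_1 are all 1, so H_0 ≅ Z.
  H_1: rank ker ∂_1 − rank ∂_2 = (30 − 9) − 20 = 1, and ∂_2 has invariant factor 2 > 1, so H_1 ≅ Z ⊕ Z/2.
  H_2: rank ker ∂_2 − rank ∂_3 = (20 − 20) − 0 = 0, and there is no ∂_3, so H_2 ≅ 0.

H_0 = Z,  H_1 = Z ⊕ Z/2,  H_2 = 0.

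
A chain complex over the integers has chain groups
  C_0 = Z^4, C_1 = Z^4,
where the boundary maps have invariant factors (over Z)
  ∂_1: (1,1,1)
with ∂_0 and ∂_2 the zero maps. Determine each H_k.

H_0 = Z,  H_1 = Z.

H_0: b_0 = 4 − 0 − 3 = 1; torsion from ∂_1 factors > 1: none. So H_0 = Z.
H_1: b_1 = 4 − 3 − 0 = 1; torsion from ∂_2 factors > 1: none. So H_1 = Z.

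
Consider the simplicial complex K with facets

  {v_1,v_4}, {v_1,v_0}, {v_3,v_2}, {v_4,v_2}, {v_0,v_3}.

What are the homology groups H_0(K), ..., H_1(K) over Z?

H_0 ≅ Z,  H_1 ≅ Z.

Fix the vertex order v_0 < v_1 < v_2 < v_3 < v_4 and write every simplex with vertices in increasing order. Then dim K = 1 and the simplices of K are:

  0-simplices (5): [v_0], [v_1], [v_2], [v_3], [v_4]
  1-simplices (5): [v_0,v_1], [v_0,v_3], [v_1,v_4], [v_2,v_3], [v_2,v_4]

giving chain groups C_0 ≅ Z^5, C_1 ≅ Z^5.

∂_1: C_1 → C_0 is given by ∂[p,q] = [q] − [p]. For instance
  ∂[v_1,v_4] = [v_4] − [v_1].
As a 5×5 matrix over Z this has rank 4, with invariant factors (1,1,1,1).

Computing H_k = (kernel of ∂_k) / (image of ∂_{k+1}):

  H_0: rank C_0 − rank ∂_1 = 5 − 4 = 1, and the invariant factors of ∂_1 are all 1, so H_0 = Z.
  H_1: rank ker ∂_1 − rank ∂_2 = (5 − 4) − 0 = 1, and there is no ∂_2, so H_1 = Z.

As a check, the Euler characteristic is 5 − 5 = 0, which agrees with 1 − 1 = 0.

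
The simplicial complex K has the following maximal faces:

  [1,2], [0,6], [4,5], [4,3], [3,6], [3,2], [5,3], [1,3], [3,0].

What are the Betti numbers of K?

b_0 = 1, b_1 = 3.

Fix the vertex order 0 < 1 < 2 < 3 < 4 < 5 < 6 and write every simplex with vertices in increasing order. Then dim K = 1 and the simplices of K are:

  0-simplices (7): [0], [1], [2], [3], [4], [5], [6]
  1-simplices (9): [0,3], [0,6], [1,2], [1,3], [2,3], [3,4], [3,5], [3,6], [4,5]

giving chain groups C_0 ≅ Z^7, C_1 ≅ Z^9.

∂_1: C_1 → C_0 maps an edge to its endpoints' difference, ∂[p,q] = q − p.
The resulting 7×9 matrix has rank 6, and its Smith normal form has invariant factors (1,1,1,1,1,1).

From H_k ≅ ker(∂_k) / im(∂_{k+1}) we obtain:

  H_0: rank C_0 − rank ∂_1 = 7 − 6 = 1, and the invariant factors of ∂_1 are all 1, so H_0 = Z.
  H_1: rank ker ∂_1 − rank ∂_2 = (9 − 6) − 0 = 3, and there is no ∂_2, so H_1 = Z^3.

As a check, the Euler characteristic is 7 − 9 = -2, which agrees with 1 − 3 = -2.

Hence the Betti numbers are b_0 = 1, b_1 = 3.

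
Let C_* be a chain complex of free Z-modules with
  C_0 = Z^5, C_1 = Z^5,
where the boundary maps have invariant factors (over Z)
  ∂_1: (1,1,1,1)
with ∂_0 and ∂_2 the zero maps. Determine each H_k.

H_0: b_0 = 5 − 0 − 4 = 1; torsion from ∂_1 factors > 1: none. So H_0 ≅ Z.
H_1: b_1 = 5 − 4 − 0 = 1; torsion from ∂_2 factors > 1: none. So H_1 ≅ Z.

H_0 ≅ Z,  H_1 ≅ Z.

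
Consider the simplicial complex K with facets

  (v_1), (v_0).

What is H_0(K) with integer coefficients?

H_0 ≅ Z^2.

Order the vertices as v_0 < v_1. Listing each simplex with vertices in this order, K has dimension 0 with simplices:

  0-simplices (2): [v_0], [v_1]

giving chain groups C_0 ≅ Z^2.

From H_k ≅ ker(∂_k) / im(∂_{k+1}) we obtain:

  H_0: rank C_0 − rank ∂_1 = 2 − 0 = 2, and there is no ∂_1, so H_0 = Z^2.

(K is a triangulation of a set of 2 points.)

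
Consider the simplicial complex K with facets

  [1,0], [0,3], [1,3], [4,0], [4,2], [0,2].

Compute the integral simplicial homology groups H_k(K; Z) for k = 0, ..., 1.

H_0 = Z,  H_1 = Z^2.

Fix the vertex order 0 < 1 < 2 < 3 < 4 and write every simplex with vertices in increasing order. Then dim K = 1 and the simplices of K are:

  0-simplices (5): [0], [1], [2], [3], [4]
  1-simplices (6): [0,1], [0,2], [0,3], [0,4], [1,3], [2,4]

so the chain groups are C_0 ≅ Z^5, C_1 ≅ Z^6.

The boundary map ∂_1: C_1 → C_0 sends each edge [p,q] (with p < q) to q − p.
This gives a 5×6 integer matrix of rank 4; reducing to Smith normal form yields diagonal entries (1,1,1,1).

Reading off H_k = ker ∂_k / im ∂_{k+1}:

  H_0: rank C_0 − rank ∂_1 = 5 − 4 = 1, and the invariant factors of ∂_1 are all 1, so H_0 = Z.
  H_1: rank ker ∂_1 − rank ∂_2 = (6 − 4) − 0 = 2, and there is no ∂_2, so H_1 = Z^2.

As a check, the Euler characteristic is 5 − 6 = -1, which agrees with 1 − 2 = -1.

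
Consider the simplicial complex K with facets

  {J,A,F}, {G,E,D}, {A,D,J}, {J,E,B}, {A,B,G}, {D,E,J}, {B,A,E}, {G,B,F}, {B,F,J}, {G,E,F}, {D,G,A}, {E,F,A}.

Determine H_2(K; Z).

K has 7 vertices, 18 edges, 12 triangles.
rank ∂_2 = 12, rank ∂_3 = 0 ⇒ b_2 = 12 − 12 − 0 = 0. So H_2 ≅ 0.

H_2 = 0.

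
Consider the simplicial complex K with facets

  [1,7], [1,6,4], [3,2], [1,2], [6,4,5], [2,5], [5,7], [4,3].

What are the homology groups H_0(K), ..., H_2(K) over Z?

Take the total order 1 < 2 < 3 < 4 < 5 < 6 < 7 on the vertex set. Then K (dimension 2) consists of the simplices:

  0-simplices (7): [1], [2], [3], [4], [5], [6], [7]
  1-simplices (11): [1,2], [1,4], [1,6], [1,7], [2,3], [2,5], [3,4], [4,5], [4,6], [5,6], [5,7]
  2-simplices (2): [1,4,6], [4,5,6]

so the chain groups are C_0 ≅ Z^7, C_1 ≅ Z^11, C_2 ≅ Z^2.

The boundary map ∂_1: C_1 → C_0 is given by ∂[p,q] = [q] − [p].
The 7×11 boundary matrix has rank 6 and Smith normal form diag(1,1,1,1,1,1).

The boundary map ∂_2: C_2 → C_1 sends each 2-simplex [p,q,r] to [q,r] − [p,r] + [p,q]. For instance
  ∂[1,4,6] = [4,6] − [1,6] + [1,4],
  ∂[4,5,6] = [5,6] − [4,6] + [4,5].
As a 11×2 matrix over Z this has rank 2, with invariant factors (1,1).

Computing H_k = (kernel of ∂_k) / (image of ∂_{k+1}):

  H_0: rank C_0 − rank ∂_1 = 7 − 6 = 1, and the invariant factors of ∂_1 are all 1, so H_0 ≅ Z.
  H_1: rank ker ∂_1 − rank ∂_2 = (11 − 6) − 2 = 3, and the invariant factors of ∂_2 are all 1, so H_1 ≅ Z^3.
  H_2: rank ker ∂_2 − rank ∂_3 = (2 − 2) − 0 = 0, and there is no ∂_3, so H_2 ≅ 0.

H_0 ≅ Z,  H_1 ≅ Z^3,  H_2 = 0.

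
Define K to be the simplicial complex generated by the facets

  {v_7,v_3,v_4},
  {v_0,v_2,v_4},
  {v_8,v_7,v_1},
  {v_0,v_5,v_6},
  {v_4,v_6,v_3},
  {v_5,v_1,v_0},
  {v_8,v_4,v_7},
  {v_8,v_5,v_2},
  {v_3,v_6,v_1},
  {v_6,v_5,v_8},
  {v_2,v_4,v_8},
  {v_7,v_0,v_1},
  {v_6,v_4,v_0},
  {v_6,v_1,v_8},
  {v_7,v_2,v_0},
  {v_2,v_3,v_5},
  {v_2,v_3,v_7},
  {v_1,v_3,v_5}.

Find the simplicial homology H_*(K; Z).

H_0 ≅ Z,  H_1 ≅ Z ⊕ Z/2Z,  H_2 = 0.

Fix the vertex order v_0 < v_1 < v_2 < v_3 < v_4 < v_5 < v_6 < v_7 < v_8 and write every simplex with vertices in increasing order. Then dim K = 2 and the simplices of K are:

  0-simplices (9): [v_0], [v_1], [v_2], [v_3], [v_4], [v_5], [v_6], [v_7], [v_8]
  1-simplices (27): (27 of them)
  2-simplices (18): (18 of them)

so the chain groups are C_0 ≅ Z^9, C_1 ≅ Z^27, C_2 ≅ Z^18.

Boundary ∂_1: C_1 → C_0 is given by ∂[p,q] = [q] − [p]. For instance
  ∂[v_0,v_4] = [v_4] − [v_0].
This gives a 9×27 integer matrix of rank 8; reducing to Smith normal form yields diagonal entries (1,1,1,1,1,1,1,1).

∂_2: C_2 → C_1 acts by ∂[p,q,r] = [q,r] − [p,r] + [p,q]. For instance
  ∂[v_0,v_5,v_6] = [v_5,v_6] − [v_0,v_6] + [v_0,v_5],
  ∂[v_0,v_2,v_7] = [v_2,v_7] − [v_0,v_7] + [v_0,v_2].
As a 27×18 matrix over Z this has rank 18, with invariant factors (1,1,1,1,1,1,1,1,1,1,1,1,1,1,1,1,1,2).

From H_k ≅ ker(∂_k) / im(∂_{k+1}) we obtain:

  H_0: rank C_0 − rank ∂_1 = 9 − 8 = 1, and the invariant factors of ∂_1 are all 1, so H_0 ≅ Z.
  H_1: rank ker ∂_1 − rank ∂_2 = (27 − 8) − 18 = 1, and ∂_2 has invariant factor 2 > 1, so H_1 ≅ Z ⊕ Z/2Z.
  H_2: rank ker ∂_2 − rank ∂_3 = (18 − 18) − 0 = 0, and there is no ∂_3, so H_2 ≅ 0.

(K is a triangulation of the Klein bottle.)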